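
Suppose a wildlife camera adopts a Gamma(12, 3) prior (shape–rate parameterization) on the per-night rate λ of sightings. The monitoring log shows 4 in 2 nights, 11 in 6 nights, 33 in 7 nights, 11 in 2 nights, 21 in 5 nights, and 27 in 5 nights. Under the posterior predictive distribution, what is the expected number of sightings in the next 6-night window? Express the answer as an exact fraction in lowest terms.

119/5

Total count: 4 + 11 + 33 + 11 + 21 + 27 = 107.
Total exposure: 2 + 6 + 7 + 2 + 5 + 5 = 27 nights.
Conjugate update: add total count to the shape and total exposure to the rate, giving Gamma(119, 30).
Predictive mean over a 6-night window = T·E[λ|data] = 6·119/30 = 119/5.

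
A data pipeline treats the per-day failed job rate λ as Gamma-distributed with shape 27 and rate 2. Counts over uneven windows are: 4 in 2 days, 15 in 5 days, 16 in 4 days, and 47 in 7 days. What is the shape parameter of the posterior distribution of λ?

109

Total count: 4 + 15 + 16 + 47 = 82.
Total exposure: 2 + 5 + 4 + 7 = 18 days.
The Gamma prior is conjugate for the Poisson rate, so λ | data ~ Gamma(27+82, 2+18) = Gamma(109, 20).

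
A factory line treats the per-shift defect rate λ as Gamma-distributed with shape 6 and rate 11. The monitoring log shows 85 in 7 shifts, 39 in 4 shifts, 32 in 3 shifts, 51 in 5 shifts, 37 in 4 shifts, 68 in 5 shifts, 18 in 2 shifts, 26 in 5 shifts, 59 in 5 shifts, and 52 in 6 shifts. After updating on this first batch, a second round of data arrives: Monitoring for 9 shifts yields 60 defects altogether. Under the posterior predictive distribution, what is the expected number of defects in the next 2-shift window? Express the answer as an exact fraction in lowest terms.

Total count: 85 + 39 + 32 + 51 + 37 + 68 + 18 + 26 + 59 + 52 = 467.
Total exposure: 7 + 4 + 3 + 5 + 4 + 5 + 2 + 5 + 5 + 6 = 46 shifts.
After the first batch: Gamma(6 + 467, 11 + 46) = Gamma(473, 57).
Total count 60 over total exposure 9 shifts.
After the second batch: Gamma(473 + 60, 57 + 9) = Gamma(533, 66).
Predictive mean over a 2-shift window = T·E[λ|data] = 2·533/66 = 533/33.

533/33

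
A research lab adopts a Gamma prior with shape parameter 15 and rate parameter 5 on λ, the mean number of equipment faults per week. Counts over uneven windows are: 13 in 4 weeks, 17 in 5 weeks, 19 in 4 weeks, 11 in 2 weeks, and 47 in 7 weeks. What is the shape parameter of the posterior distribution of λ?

122

Total count: 13 + 17 + 19 + 11 + 47 = 107.
Total exposure: 4 + 5 + 4 + 2 + 7 = 22 weeks.
The Gamma prior is conjugate for the Poisson rate, so λ | data ~ Gamma(15+107, 5+22) = Gamma(122, 27).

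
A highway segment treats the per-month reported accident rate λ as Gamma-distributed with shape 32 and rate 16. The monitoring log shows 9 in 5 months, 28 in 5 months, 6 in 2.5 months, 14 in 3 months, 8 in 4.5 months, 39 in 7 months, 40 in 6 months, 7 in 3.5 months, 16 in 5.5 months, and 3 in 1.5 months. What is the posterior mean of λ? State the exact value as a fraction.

404/119

Total count: 9 + 28 + 6 + 14 + 8 + 39 + 40 + 7 + 16 + 3 = 170.
Total exposure: 5 + 5 + 2.5 + 3 + 4.5 + 7 + 6 + 3.5 + 5.5 + 1.5 = 43.5 months.
Posterior: α' = 32 + 170 = 202, β' = 16 + 43.5 = 119/2.
Posterior mean = α'/β' = 202/(119/2) = 404/119.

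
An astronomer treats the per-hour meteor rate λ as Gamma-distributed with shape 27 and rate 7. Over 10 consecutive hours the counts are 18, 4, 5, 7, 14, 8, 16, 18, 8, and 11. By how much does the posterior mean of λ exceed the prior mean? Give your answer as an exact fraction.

29/7

Total count: 18 + 4 + 5 + 7 + 14 + 8 + 16 + 18 + 8 + 11 = 109.
Total exposure: 10 hours.
Gamma(α, β) with Poisson data over total exposure Σt gives posterior Gamma(α+Σx, β+Σt) = Gamma(136, 17).
Posterior mean = 136/17 = 8; prior mean = 27/7 = 27/7. Difference = 8 − 27/7 = 29/7.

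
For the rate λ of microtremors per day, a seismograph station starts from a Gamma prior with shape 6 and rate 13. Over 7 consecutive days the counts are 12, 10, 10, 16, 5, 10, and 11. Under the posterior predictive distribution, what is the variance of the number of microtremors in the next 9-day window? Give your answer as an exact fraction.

261/5

Total count: 12 + 10 + 10 + 16 + 5 + 10 + 11 = 74.
Total exposure: 7 days.
The Gamma prior is conjugate for the Poisson rate, so λ | data ~ Gamma(6+74, 13+7) = Gamma(80, 20).
The posterior predictive for a window of length T is Negative Binomial with variance T·α'·(β'+T)/β'² = 9·80·29/400 = 261/5.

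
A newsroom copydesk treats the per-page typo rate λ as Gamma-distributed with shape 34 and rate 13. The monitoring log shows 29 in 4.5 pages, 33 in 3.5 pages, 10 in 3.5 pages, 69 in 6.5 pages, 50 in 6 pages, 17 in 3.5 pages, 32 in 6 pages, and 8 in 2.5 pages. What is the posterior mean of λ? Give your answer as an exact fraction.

Total count: 29 + 33 + 10 + 69 + 50 + 17 + 32 + 8 = 248.
Total exposure: 4.5 + 3.5 + 3.5 + 6.5 + 6 + 3.5 + 6 + 2.5 = 36 pages.
Conjugate update: add total count to the shape and total exposure to the rate, giving Gamma(282, 49).
Posterior mean = α'/β' = 282/49.

282/49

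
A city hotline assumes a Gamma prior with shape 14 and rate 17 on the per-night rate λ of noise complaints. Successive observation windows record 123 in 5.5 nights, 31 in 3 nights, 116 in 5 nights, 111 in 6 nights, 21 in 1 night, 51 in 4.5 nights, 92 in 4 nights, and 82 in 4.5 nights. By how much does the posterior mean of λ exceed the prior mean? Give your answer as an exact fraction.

Total count: 123 + 31 + 116 + 111 + 21 + 51 + 92 + 82 = 627.
Total exposure: 5.5 + 3 + 5 + 6 + 1 + 4.5 + 4 + 4.5 = 33.5 nights.
Conjugate update: add total count to the shape and total exposure to the rate, giving Gamma(641, 101/2).
Posterior mean = 641/(101/2) = 1282/101; prior mean = 14/17 = 14/17. Difference = 1282/101 − 14/17 = 20380/1717.

20380/1717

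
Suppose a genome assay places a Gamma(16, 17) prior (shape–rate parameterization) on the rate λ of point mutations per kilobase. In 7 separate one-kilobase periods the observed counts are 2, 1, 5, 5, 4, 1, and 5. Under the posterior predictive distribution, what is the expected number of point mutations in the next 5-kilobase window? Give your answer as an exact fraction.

65/8

Total count: 2 + 1 + 5 + 5 + 4 + 1 + 5 = 23.
Total exposure: 7 kilobases.
Conjugate update: add total count to the shape and total exposure to the rate, giving Gamma(39, 24).
Predictive mean over a 5-kilobase window = T·E[λ|data] = 5·39/24 = 65/8.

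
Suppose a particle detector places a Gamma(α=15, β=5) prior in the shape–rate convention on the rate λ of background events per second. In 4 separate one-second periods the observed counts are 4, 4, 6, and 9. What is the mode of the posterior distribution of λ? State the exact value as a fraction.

Total count: 4 + 4 + 6 + 9 = 23.
Total exposure: 4 seconds.
Gamma(α, β) with Poisson data over total exposure Σt gives posterior Gamma(α+Σx, β+Σt) = Gamma(38, 9).
Posterior mode = (α'−1)/β' = 37/9.

37/9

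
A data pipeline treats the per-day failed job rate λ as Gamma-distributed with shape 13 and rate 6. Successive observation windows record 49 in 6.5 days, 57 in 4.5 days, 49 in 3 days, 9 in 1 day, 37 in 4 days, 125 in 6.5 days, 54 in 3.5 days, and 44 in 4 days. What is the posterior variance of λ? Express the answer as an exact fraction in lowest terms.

437/1521

Total count: 49 + 57 + 49 + 9 + 37 + 125 + 54 + 44 = 424.
Total exposure: 6.5 + 4.5 + 3 + 1 + 4 + 6.5 + 3.5 + 4 = 33 days.
Conjugate update: add total count to the shape and total exposure to the rate, giving Gamma(437, 39).
Posterior variance = α'/β'² = 437/1521.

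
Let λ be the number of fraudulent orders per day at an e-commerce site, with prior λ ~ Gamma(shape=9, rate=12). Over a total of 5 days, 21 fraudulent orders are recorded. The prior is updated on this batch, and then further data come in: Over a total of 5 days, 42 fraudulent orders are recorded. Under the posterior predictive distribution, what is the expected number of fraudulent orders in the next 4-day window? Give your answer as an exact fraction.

Total count 21 over total exposure 5 days.
After the first batch: Gamma(9 + 21, 12 + 5) = Gamma(30, 17).
Total count 42 over total exposure 5 days.
After the second batch: Gamma(30 + 42, 17 + 5) = Gamma(72, 22).
Predictive mean over a 4-day window = T·E[λ|data] = 4·72/22 = 144/11.

144/11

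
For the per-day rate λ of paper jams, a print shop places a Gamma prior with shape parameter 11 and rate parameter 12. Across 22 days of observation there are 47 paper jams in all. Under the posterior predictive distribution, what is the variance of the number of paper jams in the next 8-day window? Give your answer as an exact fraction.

Total count 47 over total exposure 22 days.
The Gamma prior is conjugate for the Poisson rate, so λ | data ~ Gamma(11+47, 12+22) = Gamma(58, 34).
The posterior predictive for a window of length T is Negative Binomial with variance T·α'·(β'+T)/β'² = 8·58·42/1156 = 4872/289.

4872/289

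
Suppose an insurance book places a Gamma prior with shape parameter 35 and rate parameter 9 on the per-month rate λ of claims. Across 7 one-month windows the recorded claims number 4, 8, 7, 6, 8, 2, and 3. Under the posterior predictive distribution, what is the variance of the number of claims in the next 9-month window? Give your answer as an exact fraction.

16425/256

Total count: 4 + 8 + 7 + 6 + 8 + 2 + 3 = 38.
Total exposure: 7 months.
The Gamma prior is conjugate for the Poisson rate, so λ | data ~ Gamma(35+38, 9+7) = Gamma(73, 16).
The posterior predictive for a window of length T is Negative Binomial with variance T·α'·(β'+T)/β'² = 9·73·25/256 = 16425/256.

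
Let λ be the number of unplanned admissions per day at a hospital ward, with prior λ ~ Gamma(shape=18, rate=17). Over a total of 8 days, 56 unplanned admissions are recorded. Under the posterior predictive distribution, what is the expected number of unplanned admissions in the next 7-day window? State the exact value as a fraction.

518/25

Total count 56 over total exposure 8 days.
Conjugate update: add total count to the shape and total exposure to the rate, giving Gamma(74, 25).
Predictive mean over a 7-day window = T·E[λ|data] = 7·74/25 = 518/25.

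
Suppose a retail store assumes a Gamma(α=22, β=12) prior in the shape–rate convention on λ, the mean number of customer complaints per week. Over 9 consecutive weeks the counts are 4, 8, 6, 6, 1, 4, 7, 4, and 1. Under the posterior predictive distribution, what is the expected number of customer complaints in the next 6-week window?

18

Total count: 4 + 8 + 6 + 6 + 1 + 4 + 7 + 4 + 1 = 41.
Total exposure: 9 weeks.
Posterior: α' = 22 + 41 = 63, β' = 12 + 9 = 21.
Predictive mean over a 6-week window = T·E[λ|data] = 6·63/21 = 18.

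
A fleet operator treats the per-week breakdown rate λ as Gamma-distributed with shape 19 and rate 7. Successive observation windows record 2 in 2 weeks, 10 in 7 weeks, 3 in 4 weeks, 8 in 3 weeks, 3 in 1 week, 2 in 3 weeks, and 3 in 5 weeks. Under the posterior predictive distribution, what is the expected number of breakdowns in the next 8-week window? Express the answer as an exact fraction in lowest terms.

25/2

Total count: 2 + 10 + 3 + 8 + 3 + 2 + 3 = 31.
Total exposure: 2 + 7 + 4 + 3 + 1 + 3 + 5 = 25 weeks.
The Gamma prior is conjugate for the Poisson rate, so λ | data ~ Gamma(19+31, 7+25) = Gamma(50, 32).
Predictive mean over an 8-week window = T·E[λ|data] = 8·50/32 = 25/2.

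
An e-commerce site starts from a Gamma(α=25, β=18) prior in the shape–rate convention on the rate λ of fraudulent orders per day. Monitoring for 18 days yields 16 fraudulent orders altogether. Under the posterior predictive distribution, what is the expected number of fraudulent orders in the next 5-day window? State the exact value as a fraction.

Total count 16 over total exposure 18 days.
By Gamma–Poisson conjugacy, the posterior is Gamma(α + Σx, β + Σt) = Gamma(25 + 16, 18 + 18) = Gamma(41, 36).
Predictive mean over a 5-day window = T·E[λ|data] = 5·41/36 = 205/36.

205/36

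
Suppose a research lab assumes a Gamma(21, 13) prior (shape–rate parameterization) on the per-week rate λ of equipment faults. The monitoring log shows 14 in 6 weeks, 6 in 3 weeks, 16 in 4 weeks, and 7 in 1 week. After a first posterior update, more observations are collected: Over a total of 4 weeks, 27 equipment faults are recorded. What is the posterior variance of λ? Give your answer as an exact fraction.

Total count: 14 + 6 + 16 + 7 = 43.
Total exposure: 6 + 3 + 4 + 1 = 14 weeks.
After the first batch: Gamma(21 + 43, 13 + 14) = Gamma(64, 27).
Total count 27 over total exposure 4 weeks.
After the second batch: Gamma(64 + 27, 27 + 4) = Gamma(91, 31).
Posterior variance = α'/β'² = 91/961.

91/961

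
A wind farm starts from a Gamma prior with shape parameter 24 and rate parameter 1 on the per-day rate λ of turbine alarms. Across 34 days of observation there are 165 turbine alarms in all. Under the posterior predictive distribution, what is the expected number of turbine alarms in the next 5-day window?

27

Total count 165 over total exposure 34 days.
The Gamma prior is conjugate for the Poisson rate, so λ | data ~ Gamma(24+165, 1+34) = Gamma(189, 35).
Predictive mean over a 5-day window = T·E[λ|data] = 5·189/35 = 27.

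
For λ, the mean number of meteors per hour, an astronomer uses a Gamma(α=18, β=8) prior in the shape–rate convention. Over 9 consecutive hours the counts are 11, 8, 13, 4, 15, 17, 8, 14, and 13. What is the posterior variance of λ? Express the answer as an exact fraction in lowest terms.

Total count: 11 + 8 + 13 + 4 + 15 + 17 + 8 + 14 + 13 = 103.
Total exposure: 9 hours.
Conjugate update: add total count to the shape and total exposure to the rate, giving Gamma(121, 17).
Posterior variance = α'/β'² = 121/289.

121/289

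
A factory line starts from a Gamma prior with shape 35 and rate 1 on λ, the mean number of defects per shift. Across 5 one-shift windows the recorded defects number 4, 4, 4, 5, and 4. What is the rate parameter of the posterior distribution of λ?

6

Total count: 4 + 4 + 4 + 5 + 4 = 21.
Total exposure: 5 shifts.
The Gamma prior is conjugate for the Poisson rate, so λ | data ~ Gamma(35+21, 1+5) = Gamma(56, 6).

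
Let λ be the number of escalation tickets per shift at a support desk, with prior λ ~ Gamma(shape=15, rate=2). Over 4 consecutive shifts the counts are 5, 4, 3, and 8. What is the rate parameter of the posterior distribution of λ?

Total count: 5 + 4 + 3 + 8 = 20.
Total exposure: 4 shifts.
Posterior: α' = 15 + 20 = 35, β' = 2 + 4 = 6.

6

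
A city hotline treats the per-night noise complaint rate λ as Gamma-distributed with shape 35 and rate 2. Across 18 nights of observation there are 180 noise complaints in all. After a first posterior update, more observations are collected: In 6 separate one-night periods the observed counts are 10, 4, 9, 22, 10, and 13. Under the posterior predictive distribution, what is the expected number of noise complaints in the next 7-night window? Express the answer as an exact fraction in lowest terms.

1981/26

Total count 180 over total exposure 18 nights.
After the first batch: Gamma(35 + 180, 2 + 18) = Gamma(215, 20).
Total count: 10 + 4 + 9 + 22 + 10 + 13 = 68.
Total exposure: 6 nights.
After the second batch: Gamma(215 + 68, 20 + 6) = Gamma(283, 26).
Predictive mean over a 7-night window = T·E[λ|data] = 7·283/26 = 1981/26.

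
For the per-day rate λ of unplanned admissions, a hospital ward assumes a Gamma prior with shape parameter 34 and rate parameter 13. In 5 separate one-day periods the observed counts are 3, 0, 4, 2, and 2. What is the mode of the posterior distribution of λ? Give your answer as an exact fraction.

Total count: 3 + 0 + 4 + 2 + 2 = 11.
Total exposure: 5 days.
The Gamma prior is conjugate for the Poisson rate, so λ | data ~ Gamma(34+11, 13+5) = Gamma(45, 18).
Posterior mode = (α'−1)/β' = 44/18 = 22/9.

22/9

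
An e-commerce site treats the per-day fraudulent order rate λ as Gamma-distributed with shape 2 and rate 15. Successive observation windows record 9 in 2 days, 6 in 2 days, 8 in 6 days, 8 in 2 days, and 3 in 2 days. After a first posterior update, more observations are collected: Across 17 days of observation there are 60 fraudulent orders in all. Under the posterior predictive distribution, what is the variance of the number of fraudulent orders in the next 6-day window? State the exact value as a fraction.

7488/529

Total count: 9 + 6 + 8 + 8 + 3 = 34.
Total exposure: 2 + 2 + 6 + 2 + 2 = 14 days.
After the first batch: Gamma(2 + 34, 15 + 14) = Gamma(36, 29).
Total count 60 over total exposure 17 days.
After the second batch: Gamma(36 + 60, 29 + 17) = Gamma(96, 46).
The posterior predictive for a window of length T is Negative Binomial with variance T·α'·(β'+T)/β'² = 6·96·52/2116 = 7488/529.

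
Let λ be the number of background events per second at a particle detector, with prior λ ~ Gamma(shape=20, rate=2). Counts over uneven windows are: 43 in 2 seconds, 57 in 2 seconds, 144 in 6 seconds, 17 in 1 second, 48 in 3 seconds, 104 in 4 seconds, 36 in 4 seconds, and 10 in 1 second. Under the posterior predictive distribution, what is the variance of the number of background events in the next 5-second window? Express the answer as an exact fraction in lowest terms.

2874/25

Total count: 43 + 57 + 144 + 17 + 48 + 104 + 36 + 10 = 459.
Total exposure: 2 + 2 + 6 + 1 + 3 + 4 + 4 + 1 = 23 seconds.
By Gamma–Poisson conjugacy, the posterior is Gamma(α + Σx, β + Σt) = Gamma(20 + 459, 2 + 23) = Gamma(479, 25).
The posterior predictive for a window of length T is Negative Binomial with variance T·α'·(β'+T)/β'² = 5·479·30/625 = 2874/25.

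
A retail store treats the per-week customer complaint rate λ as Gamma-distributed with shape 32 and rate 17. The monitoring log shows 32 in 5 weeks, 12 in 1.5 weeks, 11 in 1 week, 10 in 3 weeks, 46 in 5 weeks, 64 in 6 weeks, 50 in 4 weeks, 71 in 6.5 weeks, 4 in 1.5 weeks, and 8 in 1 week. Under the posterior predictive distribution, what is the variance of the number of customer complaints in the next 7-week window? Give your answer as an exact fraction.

556920/10609

Total count: 32 + 12 + 11 + 10 + 46 + 64 + 50 + 71 + 4 + 8 = 308.
Total exposure: 5 + 1.5 + 1 + 3 + 5 + 6 + 4 + 6.5 + 1.5 + 1 = 34.5 weeks.
Conjugate update: add total count to the shape and total exposure to the rate, giving Gamma(340, 103/2).
The posterior predictive for a window of length T is Negative Binomial with variance T·α'·(β'+T)/β'² = 7·340·(117/2)/(10609/4) = 556920/10609.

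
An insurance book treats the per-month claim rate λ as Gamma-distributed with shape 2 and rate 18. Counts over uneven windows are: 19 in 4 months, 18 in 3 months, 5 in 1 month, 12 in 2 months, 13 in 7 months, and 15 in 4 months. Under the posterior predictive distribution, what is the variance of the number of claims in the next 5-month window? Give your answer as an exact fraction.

Total count: 19 + 18 + 5 + 12 + 13 + 15 = 82.
Total exposure: 4 + 3 + 1 + 2 + 7 + 4 = 21 months.
Gamma(α, β) with Poisson data over total exposure Σt gives posterior Gamma(α+Σx, β+Σt) = Gamma(84, 39).
The posterior predictive for a window of length T is Negative Binomial with variance T·α'·(β'+T)/β'² = 5·84·44/1521 = 6160/507.

6160/507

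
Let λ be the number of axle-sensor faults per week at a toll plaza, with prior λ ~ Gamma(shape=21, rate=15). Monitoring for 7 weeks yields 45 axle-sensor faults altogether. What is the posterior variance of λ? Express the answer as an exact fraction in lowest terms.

3/22

Total count 45 over total exposure 7 weeks.
By Gamma–Poisson conjugacy, the posterior is Gamma(α + Σx, β + Σt) = Gamma(21 + 45, 15 + 7) = Gamma(66, 22).
Posterior variance = α'/β'² = 66/484 = 3/22.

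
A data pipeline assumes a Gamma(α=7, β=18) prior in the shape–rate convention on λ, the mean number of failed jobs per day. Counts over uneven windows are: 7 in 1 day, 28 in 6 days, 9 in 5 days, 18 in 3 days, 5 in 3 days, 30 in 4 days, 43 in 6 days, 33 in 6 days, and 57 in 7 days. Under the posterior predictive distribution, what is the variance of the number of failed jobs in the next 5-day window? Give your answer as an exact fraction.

75840/3481

Total count: 7 + 28 + 9 + 18 + 5 + 30 + 43 + 33 + 57 = 230.
Total exposure: 1 + 6 + 5 + 3 + 3 + 4 + 6 + 6 + 7 = 41 days.
By Gamma–Poisson conjugacy, the posterior is Gamma(α + Σx, β + Σt) = Gamma(7 + 230, 18 + 41) = Gamma(237, 59).
The posterior predictive for a window of length T is Negative Binomial with variance T·α'·(β'+T)/β'² = 5·237·64/3481 = 75840/3481.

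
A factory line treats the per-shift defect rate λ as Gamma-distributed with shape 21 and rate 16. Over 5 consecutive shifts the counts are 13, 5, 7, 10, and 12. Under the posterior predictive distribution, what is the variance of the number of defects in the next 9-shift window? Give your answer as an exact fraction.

Total count: 13 + 5 + 7 + 10 + 12 = 47.
Total exposure: 5 shifts.
Posterior: α' = 21 + 47 = 68, β' = 16 + 5 = 21.
The posterior predictive for a window of length T is Negative Binomial with variance T·α'·(β'+T)/β'² = 9·68·30/441 = 2040/49.

2040/49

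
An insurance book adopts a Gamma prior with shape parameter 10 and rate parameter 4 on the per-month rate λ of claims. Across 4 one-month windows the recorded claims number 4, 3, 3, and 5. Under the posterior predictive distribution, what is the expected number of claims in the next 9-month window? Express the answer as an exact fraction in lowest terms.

Total count: 4 + 3 + 3 + 5 = 15.
Total exposure: 4 months.
Posterior: α' = 10 + 15 = 25, β' = 4 + 4 = 8.
Predictive mean over a 9-month window = T·E[λ|data] = 9·25/8 = 225/8.

225/8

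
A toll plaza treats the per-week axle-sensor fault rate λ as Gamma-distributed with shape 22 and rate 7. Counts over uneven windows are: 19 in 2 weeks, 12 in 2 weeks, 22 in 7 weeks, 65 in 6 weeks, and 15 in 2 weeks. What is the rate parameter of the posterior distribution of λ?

26

Total count: 19 + 12 + 22 + 65 + 15 = 133.
Total exposure: 2 + 2 + 7 + 6 + 2 = 19 weeks.
Gamma(α, β) with Poisson data over total exposure Σt gives posterior Gamma(α+Σx, β+Σt) = Gamma(155, 26).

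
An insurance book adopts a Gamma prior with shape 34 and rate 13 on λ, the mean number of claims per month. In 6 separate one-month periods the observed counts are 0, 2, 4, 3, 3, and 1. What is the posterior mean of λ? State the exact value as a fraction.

Total count: 0 + 2 + 4 + 3 + 3 + 1 = 13.
Total exposure: 6 months.
Gamma(α, β) with Poisson data over total exposure Σt gives posterior Gamma(α+Σx, β+Σt) = Gamma(47, 19).
Posterior mean = α'/β' = 47/19.

47/19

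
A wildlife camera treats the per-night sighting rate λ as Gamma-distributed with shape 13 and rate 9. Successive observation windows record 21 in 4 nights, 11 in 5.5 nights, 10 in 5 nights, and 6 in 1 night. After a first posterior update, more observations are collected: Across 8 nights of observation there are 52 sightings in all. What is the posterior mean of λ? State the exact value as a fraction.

Total count: 21 + 11 + 10 + 6 = 48.
Total exposure: 4 + 5.5 + 5 + 1 = 15.5 nights.
After the first batch: Gamma(13 + 48, 9 + 15.5) = Gamma(61, 49/2).
Total count 52 over total exposure 8 nights.
After the second batch: Gamma(61 + 52, 49/2 + 8) = Gamma(113, 65/2).
Posterior mean = α'/β' = 113/(65/2) = 226/65.

226/65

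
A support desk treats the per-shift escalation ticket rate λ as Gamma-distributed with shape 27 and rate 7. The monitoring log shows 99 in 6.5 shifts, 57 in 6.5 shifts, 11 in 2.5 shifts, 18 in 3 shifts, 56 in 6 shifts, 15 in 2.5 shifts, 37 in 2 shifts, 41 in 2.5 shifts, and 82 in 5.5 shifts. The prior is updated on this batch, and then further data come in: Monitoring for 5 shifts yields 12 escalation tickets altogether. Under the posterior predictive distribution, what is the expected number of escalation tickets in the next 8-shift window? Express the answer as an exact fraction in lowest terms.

520/7

Total count: 99 + 57 + 11 + 18 + 56 + 15 + 37 + 41 + 82 = 416.
Total exposure: 6.5 + 6.5 + 2.5 + 3 + 6 + 2.5 + 2 + 2.5 + 5.5 = 37 shifts.
After the first batch: Gamma(27 + 416, 7 + 37) = Gamma(443, 44).
Total count 12 over total exposure 5 shifts.
After the second batch: Gamma(443 + 12, 44 + 5) = Gamma(455, 49).
Predictive mean over an 8-shift window = T·E[λ|data] = 8·455/49 = 520/7.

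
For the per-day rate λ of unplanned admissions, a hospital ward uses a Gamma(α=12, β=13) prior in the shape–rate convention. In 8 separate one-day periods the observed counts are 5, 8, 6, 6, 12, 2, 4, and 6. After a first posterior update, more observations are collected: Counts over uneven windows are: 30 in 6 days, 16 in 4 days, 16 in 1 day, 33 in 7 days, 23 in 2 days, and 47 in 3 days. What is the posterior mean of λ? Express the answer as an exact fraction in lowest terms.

113/22

Total count: 5 + 8 + 6 + 6 + 12 + 2 + 4 + 6 = 49.
Total exposure: 8 days.
After the first batch: Gamma(12 + 49, 13 + 8) = Gamma(61, 21).
Total count: 30 + 16 + 16 + 33 + 23 + 47 = 165.
Total exposure: 6 + 4 + 1 + 7 + 2 + 3 = 23 days.
After the second batch: Gamma(61 + 165, 21 + 23) = Gamma(226, 44).
Posterior mean = α'/β' = 226/44 = 113/22.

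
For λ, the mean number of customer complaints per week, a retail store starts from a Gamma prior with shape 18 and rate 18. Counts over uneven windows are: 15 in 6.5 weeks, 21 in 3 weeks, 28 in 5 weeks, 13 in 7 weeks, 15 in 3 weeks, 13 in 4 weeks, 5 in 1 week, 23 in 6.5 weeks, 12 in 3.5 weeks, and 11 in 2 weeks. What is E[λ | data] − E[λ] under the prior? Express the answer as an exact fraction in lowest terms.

229/119

Total count: 15 + 21 + 28 + 13 + 15 + 13 + 5 + 23 + 12 + 11 = 156.
Total exposure: 6.5 + 3 + 5 + 7 + 3 + 4 + 1 + 6.5 + 3.5 + 2 = 41.5 weeks.
Posterior: α' = 18 + 156 = 174, β' = 18 + 41.5 = 119/2.
Posterior mean = 174/(119/2) = 348/119; prior mean = 18/18 = 1. Difference = 348/119 − 1 = 229/119.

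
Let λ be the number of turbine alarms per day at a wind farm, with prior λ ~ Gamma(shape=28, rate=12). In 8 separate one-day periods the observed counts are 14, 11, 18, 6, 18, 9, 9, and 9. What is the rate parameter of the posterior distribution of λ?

Total count: 14 + 11 + 18 + 6 + 18 + 9 + 9 + 9 = 94.
Total exposure: 8 days.
By Gamma–Poisson conjugacy, the posterior is Gamma(α + Σx, β + Σt) = Gamma(28 + 94, 12 + 8) = Gamma(122, 20).

20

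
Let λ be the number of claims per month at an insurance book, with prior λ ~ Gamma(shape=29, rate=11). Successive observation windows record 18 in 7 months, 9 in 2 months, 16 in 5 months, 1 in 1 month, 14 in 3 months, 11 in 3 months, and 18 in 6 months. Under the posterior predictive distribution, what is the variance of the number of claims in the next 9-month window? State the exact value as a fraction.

Total count: 18 + 9 + 16 + 1 + 14 + 11 + 18 = 87.
Total exposure: 7 + 2 + 5 + 1 + 3 + 3 + 6 = 27 months.
Gamma(α, β) with Poisson data over total exposure Σt gives posterior Gamma(α+Σx, β+Σt) = Gamma(116, 38).
The posterior predictive for a window of length T is Negative Binomial with variance T·α'·(β'+T)/β'² = 9·116·47/1444 = 12267/361.

12267/361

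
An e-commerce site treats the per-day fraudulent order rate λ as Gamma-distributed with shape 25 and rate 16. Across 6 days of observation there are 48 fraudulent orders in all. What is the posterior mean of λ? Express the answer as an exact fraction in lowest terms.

73/22

Total count 48 over total exposure 6 days.
Posterior: α' = 25 + 48 = 73, β' = 16 + 6 = 22.
Posterior mean = α'/β' = 73/22.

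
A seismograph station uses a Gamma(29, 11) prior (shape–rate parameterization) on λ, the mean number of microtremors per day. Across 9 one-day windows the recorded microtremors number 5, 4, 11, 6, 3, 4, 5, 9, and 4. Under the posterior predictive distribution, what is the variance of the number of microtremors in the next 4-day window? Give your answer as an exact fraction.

96/5

Total count: 5 + 4 + 11 + 6 + 3 + 4 + 5 + 9 + 4 = 51.
Total exposure: 9 days.
By Gamma–Poisson conjugacy, the posterior is Gamma(α + Σx, β + Σt) = Gamma(29 + 51, 11 + 9) = Gamma(80, 20).
The posterior predictive for a window of length T is Negative Binomial with variance T·α'·(β'+T)/β'² = 4·80·24/400 = 96/5.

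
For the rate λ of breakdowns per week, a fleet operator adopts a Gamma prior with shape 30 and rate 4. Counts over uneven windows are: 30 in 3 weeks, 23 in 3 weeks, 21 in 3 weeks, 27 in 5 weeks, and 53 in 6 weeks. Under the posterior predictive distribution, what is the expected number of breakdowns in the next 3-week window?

23

Total count: 30 + 23 + 21 + 27 + 53 = 154.
Total exposure: 3 + 3 + 3 + 5 + 6 = 20 weeks.
The Gamma prior is conjugate for the Poisson rate, so λ | data ~ Gamma(30+154, 4+20) = Gamma(184, 24).
Predictive mean over a 3-week window = T·E[λ|data] = 3·184/24 = 23.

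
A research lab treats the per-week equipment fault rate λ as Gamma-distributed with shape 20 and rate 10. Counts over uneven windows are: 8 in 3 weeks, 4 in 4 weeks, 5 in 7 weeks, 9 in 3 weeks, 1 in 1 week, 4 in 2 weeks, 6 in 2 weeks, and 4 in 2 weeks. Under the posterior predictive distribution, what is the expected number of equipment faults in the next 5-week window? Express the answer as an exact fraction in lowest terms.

Total count: 8 + 4 + 5 + 9 + 1 + 4 + 6 + 4 = 41.
Total exposure: 3 + 4 + 7 + 3 + 1 + 2 + 2 + 2 = 24 weeks.
Gamma(α, β) with Poisson data over total exposure Σt gives posterior Gamma(α+Σx, β+Σt) = Gamma(61, 34).
Predictive mean over a 5-week window = T·E[λ|data] = 5·61/34 = 305/34.

305/34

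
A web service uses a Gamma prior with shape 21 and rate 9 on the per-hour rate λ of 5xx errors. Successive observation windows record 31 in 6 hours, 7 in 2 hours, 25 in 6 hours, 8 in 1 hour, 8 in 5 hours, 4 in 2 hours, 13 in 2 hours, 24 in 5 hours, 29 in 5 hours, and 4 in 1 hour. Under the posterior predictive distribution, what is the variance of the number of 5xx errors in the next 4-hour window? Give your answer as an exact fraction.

2088/121

Total count: 31 + 7 + 25 + 8 + 8 + 4 + 13 + 24 + 29 + 4 = 153.
Total exposure: 6 + 2 + 6 + 1 + 5 + 2 + 2 + 5 + 5 + 1 = 35 hours.
By Gamma–Poisson conjugacy, the posterior is Gamma(α + Σx, β + Σt) = Gamma(21 + 153, 9 + 35) = Gamma(174, 44).
The posterior predictive for a window of length T is Negative Binomial with variance T·α'·(β'+T)/β'² = 4·174·48/1936 = 2088/121.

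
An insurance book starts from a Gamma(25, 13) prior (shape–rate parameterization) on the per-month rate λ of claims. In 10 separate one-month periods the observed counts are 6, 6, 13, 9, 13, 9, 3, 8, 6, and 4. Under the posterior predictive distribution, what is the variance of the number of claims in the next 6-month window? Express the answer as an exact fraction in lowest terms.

17748/529

Total count: 6 + 6 + 13 + 9 + 13 + 9 + 3 + 8 + 6 + 4 = 77.
Total exposure: 10 months.
By Gamma–Poisson conjugacy, the posterior is Gamma(α + Σx, β + Σt) = Gamma(25 + 77, 13 + 10) = Gamma(102, 23).
The posterior predictive for a window of length T is Negative Binomial with variance T·α'·(β'+T)/β'² = 6·102·29/529 = 17748/529.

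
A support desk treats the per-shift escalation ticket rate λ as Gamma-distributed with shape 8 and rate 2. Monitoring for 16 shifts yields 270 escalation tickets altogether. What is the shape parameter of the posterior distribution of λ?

Total count 270 over total exposure 16 shifts.
Conjugate update: add total count to the shape and total exposure to the rate, giving Gamma(278, 18).

278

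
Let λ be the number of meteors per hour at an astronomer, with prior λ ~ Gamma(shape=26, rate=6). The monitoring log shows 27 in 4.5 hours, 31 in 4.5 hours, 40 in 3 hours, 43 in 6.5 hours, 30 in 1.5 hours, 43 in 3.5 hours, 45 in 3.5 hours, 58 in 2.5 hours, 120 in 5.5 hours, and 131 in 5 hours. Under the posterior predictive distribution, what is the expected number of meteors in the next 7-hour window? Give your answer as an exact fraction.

2079/23

Total count: 27 + 31 + 40 + 43 + 30 + 43 + 45 + 58 + 120 + 131 = 568.
Total exposure: 4.5 + 4.5 + 3 + 6.5 + 1.5 + 3.5 + 3.5 + 2.5 + 5.5 + 5 = 40 hours.
Conjugate update: add total count to the shape and total exposure to the rate, giving Gamma(594, 46).
Predictive mean over a 7-hour window = T·E[λ|data] = 7·594/46 = 2079/23.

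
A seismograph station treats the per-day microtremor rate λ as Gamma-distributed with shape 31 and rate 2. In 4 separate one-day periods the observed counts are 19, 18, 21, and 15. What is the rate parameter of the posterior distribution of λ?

6

Total count: 19 + 18 + 21 + 15 = 73.
Total exposure: 4 days.
Gamma(α, β) with Poisson data over total exposure Σt gives posterior Gamma(α+Σx, β+Σt) = Gamma(104, 6).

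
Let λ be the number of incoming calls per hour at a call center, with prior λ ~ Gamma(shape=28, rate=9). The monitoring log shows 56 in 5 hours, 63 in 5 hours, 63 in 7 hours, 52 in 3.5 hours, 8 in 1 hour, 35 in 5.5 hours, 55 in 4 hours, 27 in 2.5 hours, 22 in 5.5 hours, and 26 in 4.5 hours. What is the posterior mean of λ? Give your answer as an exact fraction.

Total count: 56 + 63 + 63 + 52 + 8 + 35 + 55 + 27 + 22 + 26 = 407.
Total exposure: 5 + 5 + 7 + 3.5 + 1 + 5.5 + 4 + 2.5 + 5.5 + 4.5 = 43.5 hours.
Gamma(α, β) with Poisson data over total exposure Σt gives posterior Gamma(α+Σx, β+Σt) = Gamma(435, 105/2).
Posterior mean = α'/β' = 435/(105/2) = 58/7.

58/7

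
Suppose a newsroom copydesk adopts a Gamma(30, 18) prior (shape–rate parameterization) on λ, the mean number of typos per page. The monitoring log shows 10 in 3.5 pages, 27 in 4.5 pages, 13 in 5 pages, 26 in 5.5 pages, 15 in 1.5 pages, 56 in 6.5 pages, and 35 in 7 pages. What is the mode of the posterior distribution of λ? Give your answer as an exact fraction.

Total count: 10 + 27 + 13 + 26 + 15 + 56 + 35 = 182.
Total exposure: 3.5 + 4.5 + 5 + 5.5 + 1.5 + 6.5 + 7 = 33.5 pages.
Conjugate update: add total count to the shape and total exposure to the rate, giving Gamma(212, 103/2).
Posterior mode = (α'−1)/β' = 211/(103/2) = 422/103.

422/103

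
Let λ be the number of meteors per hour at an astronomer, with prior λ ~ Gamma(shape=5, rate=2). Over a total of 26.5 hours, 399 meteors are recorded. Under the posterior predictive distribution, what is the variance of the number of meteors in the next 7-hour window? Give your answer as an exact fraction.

Total count 399 over total exposure 26.5 hours.
The Gamma prior is conjugate for the Poisson rate, so λ | data ~ Gamma(5+399, 2+26.5) = Gamma(404, 57/2).
The posterior predictive for a window of length T is Negative Binomial with variance T·α'·(β'+T)/β'² = 7·404·(71/2)/(3249/4) = 401576/3249.

401576/3249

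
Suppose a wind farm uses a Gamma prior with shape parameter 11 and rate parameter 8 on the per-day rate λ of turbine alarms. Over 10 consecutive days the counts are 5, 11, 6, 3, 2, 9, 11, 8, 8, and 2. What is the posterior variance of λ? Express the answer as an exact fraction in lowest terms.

Total count: 5 + 11 + 6 + 3 + 2 + 9 + 11 + 8 + 8 + 2 = 65.
Total exposure: 10 days.
The Gamma prior is conjugate for the Poisson rate, so λ | data ~ Gamma(11+65, 8+10) = Gamma(76, 18).
Posterior variance = α'/β'² = 76/324 = 19/81.

19/81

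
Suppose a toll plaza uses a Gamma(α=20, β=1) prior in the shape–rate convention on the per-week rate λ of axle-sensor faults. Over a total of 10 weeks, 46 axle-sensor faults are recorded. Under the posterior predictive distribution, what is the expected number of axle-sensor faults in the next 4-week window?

Total count 46 over total exposure 10 weeks.
Posterior: α' = 20 + 46 = 66, β' = 1 + 10 = 11.
Predictive mean over a 4-week window = T·E[λ|data] = 4·66/11 = 24.

24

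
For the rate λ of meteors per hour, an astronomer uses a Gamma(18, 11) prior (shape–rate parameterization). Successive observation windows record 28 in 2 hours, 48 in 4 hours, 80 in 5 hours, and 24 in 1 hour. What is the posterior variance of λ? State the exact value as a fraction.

198/529

Total count: 28 + 48 + 80 + 24 = 180.
Total exposure: 2 + 4 + 5 + 1 = 12 hours.
Posterior: α' = 18 + 180 = 198, β' = 11 + 12 = 23.
Posterior variance = α'/β'² = 198/529.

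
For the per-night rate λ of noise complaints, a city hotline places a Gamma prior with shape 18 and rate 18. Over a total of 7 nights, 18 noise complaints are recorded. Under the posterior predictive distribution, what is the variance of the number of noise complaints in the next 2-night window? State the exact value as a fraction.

1944/625

Total count 18 over total exposure 7 nights.
The Gamma prior is conjugate for the Poisson rate, so λ | data ~ Gamma(18+18, 18+7) = Gamma(36, 25).
The posterior predictive for a window of length T is Negative Binomial with variance T·α'·(β'+T)/β'² = 2·36·27/625 = 1944/625.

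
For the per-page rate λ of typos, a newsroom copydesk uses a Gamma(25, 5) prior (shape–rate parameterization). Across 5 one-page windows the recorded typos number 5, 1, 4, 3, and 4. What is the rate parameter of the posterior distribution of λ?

Total count: 5 + 1 + 4 + 3 + 4 = 17.
Total exposure: 5 pages.
Conjugate update: add total count to the shape and total exposure to the rate, giving Gamma(42, 10).

10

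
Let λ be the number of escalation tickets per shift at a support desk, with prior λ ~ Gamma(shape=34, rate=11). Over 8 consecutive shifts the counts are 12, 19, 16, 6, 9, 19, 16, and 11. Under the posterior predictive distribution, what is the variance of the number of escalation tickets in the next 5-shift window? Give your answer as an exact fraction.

17040/361

Total count: 12 + 19 + 16 + 6 + 9 + 19 + 16 + 11 = 108.
Total exposure: 8 shifts.
Posterior: α' = 34 + 108 = 142, β' = 11 + 8 = 19.
The posterior predictive for a window of length T is Negative Binomial with variance T·α'·(β'+T)/β'² = 5·142·24/361 = 17040/361.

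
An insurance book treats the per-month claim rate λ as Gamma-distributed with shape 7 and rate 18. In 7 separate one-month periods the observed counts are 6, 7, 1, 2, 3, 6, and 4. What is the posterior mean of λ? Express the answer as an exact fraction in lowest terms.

36/25

Total count: 6 + 7 + 1 + 2 + 3 + 6 + 4 = 29.
Total exposure: 7 months.
Posterior: α' = 7 + 29 = 36, β' = 18 + 7 = 25.
Posterior mean = α'/β' = 36/25.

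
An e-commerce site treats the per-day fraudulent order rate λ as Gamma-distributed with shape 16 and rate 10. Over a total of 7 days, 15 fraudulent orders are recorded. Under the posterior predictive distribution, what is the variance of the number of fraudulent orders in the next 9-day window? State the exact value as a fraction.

Total count 15 over total exposure 7 days.
Conjugate update: add total count to the shape and total exposure to the rate, giving Gamma(31, 17).
The posterior predictive for a window of length T is Negative Binomial with variance T·α'·(β'+T)/β'² = 9·31·26/289 = 7254/289.

7254/289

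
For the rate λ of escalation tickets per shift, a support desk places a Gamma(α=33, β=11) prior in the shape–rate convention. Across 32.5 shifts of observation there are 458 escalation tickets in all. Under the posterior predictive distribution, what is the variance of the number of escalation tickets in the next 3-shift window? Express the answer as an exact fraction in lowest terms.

Total count 458 over total exposure 32.5 shifts.
The Gamma prior is conjugate for the Poisson rate, so λ | data ~ Gamma(33+458, 11+32.5) = Gamma(491, 87/2).
The posterior predictive for a window of length T is Negative Binomial with variance T·α'·(β'+T)/β'² = 3·491·(93/2)/(7569/4) = 30442/841.

30442/841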